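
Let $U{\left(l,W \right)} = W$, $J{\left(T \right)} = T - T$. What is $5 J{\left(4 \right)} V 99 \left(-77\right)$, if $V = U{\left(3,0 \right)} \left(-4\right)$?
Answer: $0$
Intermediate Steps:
$J{\left(T \right)} = 0$
$V = 0$ ($V = 0 \left(-4\right) = 0$)
$5 J{\left(4 \right)} V 99 \left(-77\right) = 5 \cdot 0 \cdot 0 \cdot 99 \left(-77\right) = 0 \cdot 0 \cdot 99 \left(-77\right) = 0 \cdot 99 \left(-77\right) = 0 \left(-77\right) = 0$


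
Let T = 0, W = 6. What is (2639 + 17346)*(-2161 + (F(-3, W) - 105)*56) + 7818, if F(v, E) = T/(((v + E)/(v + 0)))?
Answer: -160691567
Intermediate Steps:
F(v, E) = 0 (F(v, E) = 0/(((v + E)/(v + 0))) = 0/(((E + v)/v)) = 0*(v/(E + v)) = 0)
(2639 + 17346)*(-2161 + (F(-3, W) - 105)*56) + 7818 = (2639 + 17346)*(-2161 + (0 - 105)*56) + 7818 = 19985*(-2161 - 105*56) + 7818 = 19985*(-2161 - 5880) + 7818 = 19985*(-8041) + 7818 = -160699385 + 7818 = -160691567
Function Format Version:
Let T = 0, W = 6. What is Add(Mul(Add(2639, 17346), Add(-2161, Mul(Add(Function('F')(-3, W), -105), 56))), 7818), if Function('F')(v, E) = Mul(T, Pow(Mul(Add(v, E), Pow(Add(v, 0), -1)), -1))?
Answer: -160691567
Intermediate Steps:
Function('F')(v, E) = 0 (Function('F')(v, E) = Mul(0, Pow(Mul(Add(v, E), Pow(Add(v, 0), -1)), -1)) = Mul(0, Pow(Mul(Add(E, v), Pow(v, -1)), -1)) = Mul(0, Pow(Mul(Pow(v, -1), Add(E, v)), -1)) = Mul(0, Mul(v, Pow(Add(E, v), -1))) = 0)
Add(Mul(Add(2639, 17346), Add(-2161, Mul(Add(Function('F')(-3, W), -105), 56))), 7818) = Add(Mul(Add(2639, 17346), Add(-2161, Mul(Add(0, -105), 56))), 7818) = Add(Mul(19985, Add(-2161, Mul(-105, 56))), 7818) = Add(Mul(19985, Add(-2161, -5880)), 7818) = Add(Mul(19985, -8041), 7818) = Add(-160699385, 7818) = -160691567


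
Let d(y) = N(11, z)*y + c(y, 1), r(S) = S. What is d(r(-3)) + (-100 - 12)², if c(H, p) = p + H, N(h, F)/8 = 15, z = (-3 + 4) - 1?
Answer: 12182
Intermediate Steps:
z = 0 (z = 1 - 1 = 0)
N(h, F) = 120 (N(h, F) = 8*15 = 120)
c(H, p) = H + p
d(y) = 1 + 121*y (d(y) = 120*y + (y + 1) = 120*y + (1 + y) = 1 + 121*y)
d(r(-3)) + (-100 - 12)² = (1 + 121*(-3)) + (-100 - 12)² = (1 - 363) + (-112)² = -362 + 12544 = 12182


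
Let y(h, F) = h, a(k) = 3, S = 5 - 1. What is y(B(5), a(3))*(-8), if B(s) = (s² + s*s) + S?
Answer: -432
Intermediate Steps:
S = 4
B(s) = 4 + 2*s² (B(s) = (s² + s*s) + 4 = (s² + s²) + 4 = 2*s² + 4 = 4 + 2*s²)
y(B(5), a(3))*(-8) = (4 + 2*5²)*(-8) = (4 + 2*25)*(-8) = (4 + 50)*(-8) = 54*(-8) = -432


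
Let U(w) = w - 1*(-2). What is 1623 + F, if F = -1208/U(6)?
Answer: 1472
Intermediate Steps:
U(w) = 2 + w (U(w) = w + 2 = 2 + w)
F = -151 (F = -1208/(2 + 6) = -1208/8 = -1208*⅛ = -151)
1623 + F = 1623 - 151 = 1472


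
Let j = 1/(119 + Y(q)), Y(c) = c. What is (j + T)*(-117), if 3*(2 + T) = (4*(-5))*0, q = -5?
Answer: 8853/38 ≈ 232.97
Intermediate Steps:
T = -2 (T = -2 + ((4*(-5))*0)/3 = -2 + (-20*0)/3 = -2 + (⅓)*0 = -2 + 0 = -2)
j = 1/114 (j = 1/(119 - 5) = 1/114 ≈ 0.0087719)
(j + T)*(-117) = (1/114 - 2)*(-117) = -227/114*(-117) = 8853/38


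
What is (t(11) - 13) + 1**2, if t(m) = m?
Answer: -1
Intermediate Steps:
(t(11) - 13) + 1**2 = (11 - 13) + 1**2 = -2 + 1 = -1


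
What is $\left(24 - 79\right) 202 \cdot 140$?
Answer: $-1555400$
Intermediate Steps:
$\left(24 - 79\right) 202 \cdot 140 = \left(-55\right) 202 \cdot 140 = \left(-11110\right) 140 = -1555400$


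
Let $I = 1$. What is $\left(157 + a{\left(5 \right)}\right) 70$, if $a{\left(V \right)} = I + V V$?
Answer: $12810$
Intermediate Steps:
$a{\left(V \right)} = 1 + V^{2}$ ($a{\left(V \right)} = 1 + V V = 1 + V^{2}$)
$\left(157 + a{\left(5 \right)}\right) 70 = \left(157 + \left(1 + 5^{2}\right)\right) 70 = \left(157 + \left(1 + 25\right)\right) 70 = \left(157 + 26\right) 70 = 183 \cdot 70 = 12810$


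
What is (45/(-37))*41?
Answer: -1845/37 ≈ -49.865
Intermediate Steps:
(45/(-37))*41 = (45*(-1/37))*41 = -45/37*41 = -1845/37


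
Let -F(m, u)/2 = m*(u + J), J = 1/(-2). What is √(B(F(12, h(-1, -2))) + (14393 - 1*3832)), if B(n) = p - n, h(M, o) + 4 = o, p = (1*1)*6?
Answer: √10411 ≈ 102.03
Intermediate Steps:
p = 6 (p = 1*6 = 6)
h(M, o) = -4 + o
J = -½ ≈ -0.50000
F(m, u) = -2*m*(-½ + u) (F(m, u) = -2*m*(u - ½) = -2*m*(-½ + u))
B(n) = 6 - n
√(B(F(12, h(-1, -2))) + (14393 - 1*3832)) = √((6 - 12*(1 - 2*(-4 - 2))) + (14393 - 1*3832)) = √((6 - 12*(1 - 2*(-6))) + (14393 - 3832)) = √((6 - 12*(1 + 12)) + 10561) = √((6 - 12*13) + 10561) = √((6 - 1*156) + 10561) = √((6 - 156) + 10561) = √(-150 + 10561) = √10411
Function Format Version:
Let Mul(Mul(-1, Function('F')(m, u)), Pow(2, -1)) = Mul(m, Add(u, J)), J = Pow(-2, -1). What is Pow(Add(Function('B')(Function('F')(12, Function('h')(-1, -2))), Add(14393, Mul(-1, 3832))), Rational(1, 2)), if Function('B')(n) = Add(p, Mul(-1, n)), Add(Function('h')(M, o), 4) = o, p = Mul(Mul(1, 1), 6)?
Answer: Pow(10411, Rational(1, 2)) ≈ 102.03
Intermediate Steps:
p = 6 (p = Mul(1, 6) = 6)
Function('h')(M, o) = Add(-4, o)
J = Rational(-1, 2) ≈ -0.50000
Function('F')(m, u) = Mul(-2, m, Add(Rational(-1, 2), u)) (Function('F')(m, u) = Mul(-2, Mul(m, Add(u, Rational(-1, 2)))) = Mul(-2, Mul(m, Add(Rational(-1, 2), u))) = Mul(-2, m, Add(Rational(-1, 2), u)))
Function('B')(n) = Add(6, Mul(-1, n))
Pow(Add(Function('B')(Function('F')(12, Function('h')(-1, -2))), Add(14393, Mul(-1, 3832))), Rational(1, 2)) = Pow(Add(Add(6, Mul(-1, Mul(12, Add(1, Mul(-2, Add(-4, -2)))))), Add(14393, Mul(-1, 3832))), Rational(1, 2)) = Pow(Add(Add(6, Mul(-1, Mul(12, Add(1, Mul(-2, -6))))), Add(14393, -3832)), Rational(1, 2)) = Pow(Add(Add(6, Mul(-1, Mul(12, Add(1, 12)))), 10561), Rational(1, 2)) = Pow(Add(Add(6, Mul(-1, Mul(12, 13))), 10561), Rational(1, 2)) = Pow(Add(Add(6, Mul(-1, 156)), 10561), Rational(1, 2)) = Pow(Add(Add(6, -156), 10561), Rational(1, 2)) = Pow(Add(-150, 10561), Rational(1, 2)) = Pow(10411, Rational(1, 2))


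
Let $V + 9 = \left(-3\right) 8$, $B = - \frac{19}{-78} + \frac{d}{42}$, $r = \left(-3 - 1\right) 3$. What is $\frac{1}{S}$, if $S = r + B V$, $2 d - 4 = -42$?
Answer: $- \frac{91}{465} \approx -0.1957$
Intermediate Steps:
$r = -12$ ($r = \left(-4\right) 3 = -12$)
$d = -19$ ($d = 2 + \frac{1}{2} \left(-42\right) = 2 - 21 = -19$)
$B = - \frac{19}{91}$ ($B = - \frac{19}{-78} - \frac{19}{42} = \left(-19\right) \left(- \frac{1}{78}\right) - \frac{19}{42} = \frac{19}{78} - \frac{19}{42} = - \frac{19}{91} \approx -0.20879$)
$V = -33$ ($V = -9 - 24 = -33$)
$S = - \frac{465}{91}$ ($S = -12 - - \frac{627}{91} = -12 + \frac{627}{91} = - \frac{465}{91} \approx -5.1099$)
$\frac{1}{S} = \frac{1}{- \frac{465}{91}} = - \frac{91}{465}$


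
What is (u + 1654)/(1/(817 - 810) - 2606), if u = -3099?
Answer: 595/1073 ≈ 0.55452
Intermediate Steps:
(u + 1654)/(1/(817 - 810) - 2606) = (-3099 + 1654)/(1/(817 - 810) - 2606) = -1445/(1/7 - 2606) = -1445/(⅐ - 2606) = -1445/(-18241/7) = -1445*(-7/18241) = 595/1073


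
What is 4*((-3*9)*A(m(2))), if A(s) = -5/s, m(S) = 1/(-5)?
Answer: -2700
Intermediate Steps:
m(S) = -⅕
4*((-3*9)*A(m(2))) = 4*((-3*9)*(-5/(-⅕))) = 4*(-(-135)*(-5)) = 4*(-27*25) = 4*(-675) = -2700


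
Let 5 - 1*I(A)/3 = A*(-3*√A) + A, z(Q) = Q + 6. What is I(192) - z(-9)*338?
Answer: 453 + 13824*√3 ≈ 24397.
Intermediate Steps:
z(Q) = 6 + Q
I(A) = 15 - 3*A + 9*A^(3/2) (I(A) = 15 - 3*(A*(-3*√A) + A) = 15 - 3*(-3*A^(3/2) + A) = 15 - 3*(A - 3*A^(3/2)) = 15 + (-3*A + 9*A^(3/2)) = 15 - 3*A + 9*A^(3/2))
I(192) - z(-9)*338 = (15 - 3*192 + 9*192^(3/2)) - (6 - 9)*338 = (15 - 576 + 9*(1536*√3)) - (-3)*338 = (15 - 576 + 13824*√3) - 1*(-1014) = (-561 + 13824*√3) + 1014 = 453 + 13824*√3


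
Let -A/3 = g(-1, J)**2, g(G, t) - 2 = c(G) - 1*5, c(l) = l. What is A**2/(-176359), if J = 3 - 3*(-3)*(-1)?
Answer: -2304/176359 ≈ -0.013064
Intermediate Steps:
J = -6 (J = 3 + 9*(-1) = 3 - 9 = -6)
g(G, t) = -3 + G (g(G, t) = 2 + (G - 1*5) = 2 + (G - 5) = 2 + (-5 + G) = -3 + G)
A = -48 (A = -3*(-3 - 1)**2 = -3*(-4)**2 = -3*16 = -48)
A**2/(-176359) = (-48)**2/(-176359) = 2304*(-1/176359) = -2304/176359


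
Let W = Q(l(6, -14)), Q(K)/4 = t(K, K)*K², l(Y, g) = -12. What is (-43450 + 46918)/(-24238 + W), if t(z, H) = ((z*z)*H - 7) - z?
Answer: -1734/508343 ≈ -0.0034111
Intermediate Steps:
t(z, H) = -7 - z + H*z² (t(z, H) = (z²*H - 7) - z = (H*z² - 7) - z = (-7 + H*z²) - z = -7 - z + H*z²)
Q(K) = 4*K²*(-7 + K³ - K) (Q(K) = 4*((-7 - K + K*K²)*K²) = 4*((-7 - K + K³)*K²) = 4*((-7 + K³ - K)*K²) = 4*(K²*(-7 + K³ - K)) = 4*K²*(-7 + K³ - K))
W = -992448 (W = 4*(-12)²*(-7 + (-12)³ - 1*(-12)) = 4*144*(-7 - 1728 + 12) = 4*144*(-1723) = -992448)
(-43450 + 46918)/(-24238 + W) = (-43450 + 46918)/(-24238 - 992448) = 3468/(-1016686) = 3468*(-1/1016686) = -1734/508343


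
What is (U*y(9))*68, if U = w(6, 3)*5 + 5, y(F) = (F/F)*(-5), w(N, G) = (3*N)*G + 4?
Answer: -100300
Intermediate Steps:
w(N, G) = 4 + 3*G*N (w(N, G) = 3*G*N + 4 = 4 + 3*G*N)
y(F) = -5 (y(F) = 1*(-5) = -5)
U = 295 (U = (4 + 3*3*6)*5 + 5 = (4 + 54)*5 + 5 = 58*5 + 5 = 290 + 5 = 295)
(U*y(9))*68 = (295*(-5))*68 = -1475*68 = -100300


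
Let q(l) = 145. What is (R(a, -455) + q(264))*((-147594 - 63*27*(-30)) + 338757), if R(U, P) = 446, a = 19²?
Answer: 143136063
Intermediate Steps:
a = 361
(R(a, -455) + q(264))*((-147594 - 63*27*(-30)) + 338757) = (446 + 145)*((-147594 - 63*27*(-30)) + 338757) = 591*((-147594 - 1701*(-30)) + 338757) = 591*((-147594 + 51030) + 338757) = 591*(-96564 + 338757) = 591*242193 = 143136063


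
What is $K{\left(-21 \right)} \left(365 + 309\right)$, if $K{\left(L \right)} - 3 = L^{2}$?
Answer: $299256$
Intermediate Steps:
$K{\left(L \right)} = 3 + L^{2}$
$K{\left(-21 \right)} \left(365 + 309\right) = \left(3 + \left(-21\right)^{2}\right) \left(365 + 309\right) = \left(3 + 441\right) 674 = 444 \cdot 674 = 299256$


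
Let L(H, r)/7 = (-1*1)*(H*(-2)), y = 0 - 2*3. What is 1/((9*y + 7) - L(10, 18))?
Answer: -1/187 ≈ -0.0053476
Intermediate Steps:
y = -6 (y = 0 - 6 = -6)
L(H, r) = 14*H (L(H, r) = 7*((-1*1)*(H*(-2))) = 7*(-(-2)*H) = 7*(2*H) = 14*H)
1/((9*y + 7) - L(10, 18)) = 1/((9*(-6) + 7) - 14*10) = 1/((-54 + 7) - 1*140) = 1/(-47 - 140) = 1/(-187) = -1/187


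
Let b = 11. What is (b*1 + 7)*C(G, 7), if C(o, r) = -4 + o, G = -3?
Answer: -126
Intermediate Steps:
(b*1 + 7)*C(G, 7) = (11*1 + 7)*(-4 - 3) = (11 + 7)*(-7) = 18*(-7) = -126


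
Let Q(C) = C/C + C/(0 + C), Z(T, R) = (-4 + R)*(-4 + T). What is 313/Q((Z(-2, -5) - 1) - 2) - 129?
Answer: 55/2 ≈ 27.500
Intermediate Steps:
Q(C) = 2 (Q(C) = 1 + C/C = 1 + 1 = 2)
313/Q((Z(-2, -5) - 1) - 2) - 129 = 313/2 - 129 = 55/2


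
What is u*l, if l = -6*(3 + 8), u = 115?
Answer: -7590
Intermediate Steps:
l = -66 (l = -6*11 = -66)
u*l = 115*(-66) = -7590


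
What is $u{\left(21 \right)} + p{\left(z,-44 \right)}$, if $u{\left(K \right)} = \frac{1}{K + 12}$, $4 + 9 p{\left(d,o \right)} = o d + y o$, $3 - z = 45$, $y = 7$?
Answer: $\frac{5633}{33} \approx 170.7$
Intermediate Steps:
$z = -42$ ($z = 3 - 45 = -42$)
$p{\left(d,o \right)} = - \frac{4}{9} + \frac{7 o}{9} + \frac{d o}{9}$ ($p{\left(d,o \right)} = - \frac{4}{9} + \frac{o d + 7 o}{9} = - \frac{4}{9} + \frac{d o + 7 o}{9} = - \frac{4}{9} + \frac{7 o + d o}{9} = - \frac{4}{9} + \left(\frac{7 o}{9} + \frac{d o}{9}\right) = - \frac{4}{9} + \frac{7 o}{9} + \frac{d o}{9}$)
$u{\left(K \right)} = \frac{1}{12 + K}$
$u{\left(21 \right)} + p{\left(z,-44 \right)} = \frac{1}{12 + 21} + \left(- \frac{4}{9} + \frac{7}{9} \left(-44\right) + \frac{1}{9} \left(-42\right) \left(-44\right)\right) = \frac{1}{33} - - \frac{512}{3} = \frac{1}{33} + \frac{512}{3} = \frac{5633}{33}$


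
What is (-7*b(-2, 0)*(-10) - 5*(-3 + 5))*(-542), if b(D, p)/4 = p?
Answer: 5420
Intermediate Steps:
b(D, p) = 4*p
(-7*b(-2, 0)*(-10) - 5*(-3 + 5))*(-542) = (-28*0*(-10) - 5*(-3 + 5))*(-542) = (-7*0*(-10) - 5*2)*(-542) = (0*(-10) - 10)*(-542) = (0 - 10)*(-542) = -10*(-542) = 5420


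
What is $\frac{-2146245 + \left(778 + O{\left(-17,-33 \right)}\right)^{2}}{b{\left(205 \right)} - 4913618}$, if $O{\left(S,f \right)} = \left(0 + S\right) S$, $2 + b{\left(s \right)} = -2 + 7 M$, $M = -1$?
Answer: $\frac{1007756}{4913629} \approx 0.20509$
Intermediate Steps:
$b{\left(s \right)} = -11$ ($b{\left(s \right)} = -2 + \left(-2 + 7 \left(-1\right)\right) = -2 - 9 = -11$)
$O{\left(S,f \right)} = S^{2}$ ($O{\left(S,f \right)} = S S = S^{2}$)
$\frac{-2146245 + \left(778 + O{\left(-17,-33 \right)}\right)^{2}}{b{\left(205 \right)} - 4913618} = \frac{-2146245 + \left(778 + \left(-17\right)^{2}\right)^{2}}{-11 - 4913618} = \frac{-2146245 + \left(778 + 289\right)^{2}}{-4913629} = \left(-2146245 + 1067^{2}\right) \left(- \frac{1}{4913629}\right) = \left(-2146245 + 1138489\right) \left(- \frac{1}{4913629}\right) = \left(-1007756\right) \left(- \frac{1}{4913629}\right) = \frac{1007756}{4913629}$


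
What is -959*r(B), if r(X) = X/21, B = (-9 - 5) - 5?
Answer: 2603/3 ≈ 867.67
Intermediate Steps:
B = -19 (B = -14 - 5 = -19)
r(X) = X/21 (r(X) = X*(1/21) = X/21)
-959*r(B) = -137*(-19)/3 = -959*(-19/21) = 2603/3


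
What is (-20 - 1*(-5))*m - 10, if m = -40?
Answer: 590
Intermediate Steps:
(-20 - 1*(-5))*m - 10 = (-20 - 1*(-5))*(-40) - 10 = (-20 + 5)*(-40) - 10 = -15*(-40) - 10 = 600 - 10 = 590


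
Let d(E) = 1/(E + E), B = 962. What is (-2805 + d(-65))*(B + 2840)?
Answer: -693201551/65 ≈ -1.0665e+7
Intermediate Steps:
d(E) = 1/(2*E)
(-2805 + d(-65))*(B + 2840) = (-2805 + (½)/(-65))*(962 + 2840) = (-2805 + (½)*(-1/65))*3802 = (-2805 - 1/130)*3802 = -364651/130*3802 = -693201551/65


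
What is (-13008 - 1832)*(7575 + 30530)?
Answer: -565478200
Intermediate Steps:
(-13008 - 1832)*(7575 + 30530) = -14840*38105 = -565478200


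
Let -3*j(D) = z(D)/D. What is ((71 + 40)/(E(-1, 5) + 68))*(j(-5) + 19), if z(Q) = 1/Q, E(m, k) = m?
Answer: 52688/1675 ≈ 31.456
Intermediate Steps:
j(D) = -1/(3*D**2) (j(D) = -1/(3*D*D) = -1/(3*D**2))
((71 + 40)/(E(-1, 5) + 68))*(j(-5) + 19) = ((71 + 40)/(-1 + 68))*(-1/3/(-5)**2 + 19) = (111/67)*(-1/3*1/25 + 19) = (111*(1/67))*(-1/75 + 19) = (111/67)*(1424/75) = 52688/1675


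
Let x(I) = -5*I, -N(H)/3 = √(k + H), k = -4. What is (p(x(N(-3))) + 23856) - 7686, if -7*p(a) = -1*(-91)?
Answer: 16157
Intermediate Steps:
N(H) = -3*√(-4 + H)
p(a) = -13 (p(a) = -(-1)*(-91)/7 = -⅐*91 = -13)
(p(x(N(-3))) + 23856) - 7686 = (-13 + 23856) - 7686 = 23843 - 7686 = 16157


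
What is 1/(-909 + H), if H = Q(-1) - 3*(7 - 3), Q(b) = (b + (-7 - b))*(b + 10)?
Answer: -1/984 ≈ -0.0010163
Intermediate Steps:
Q(b) = -70 - 7*b (Q(b) = -7*(10 + b) = -70 - 7*b)
H = -75 (H = (-70 - 7*(-1)) - 3*(7 - 3) = (-70 + 7) - 3*4 = -63 - 1*12 = -63 - 12 = -75)
1/(-909 + H) = 1/(-909 - 75) = 1/(-984) = -1/984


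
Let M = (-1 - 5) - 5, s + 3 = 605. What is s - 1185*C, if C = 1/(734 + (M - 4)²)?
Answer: 576133/959 ≈ 600.76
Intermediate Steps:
s = 602 (s = -3 + 605 = 602)
M = -11 (M = -6 - 5 = -11)
C = 1/959 (C = 1/(734 + (-11 - 4)²) = 1/(734 + (-15)²) = 1/(734 + 225) = 1/959 ≈ 0.0010428)
s - 1185*C = 602 - 1185*1/959 = 602 - 1185/959 = 576133/959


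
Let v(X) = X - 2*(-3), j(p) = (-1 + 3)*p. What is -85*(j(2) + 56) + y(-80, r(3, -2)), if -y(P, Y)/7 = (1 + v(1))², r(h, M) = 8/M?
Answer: -5548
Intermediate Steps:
j(p) = 2*p
v(X) = 6 + X (v(X) = X - 1*(-6) = X + 6 = 6 + X)
y(P, Y) = -448 (y(P, Y) = -7*(1 + (6 + 1))² = -7*(1 + 7)² = -7*8² = -7*64 = -448)
-85*(j(2) + 56) + y(-80, r(3, -2)) = -85*(2*2 + 56) - 448 = -85*(4 + 56) - 448 = -85*60 - 448 = -5100 - 448 = -5548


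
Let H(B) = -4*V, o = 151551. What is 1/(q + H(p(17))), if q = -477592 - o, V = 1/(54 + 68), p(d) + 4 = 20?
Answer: -61/38377725 ≈ -1.5895e-6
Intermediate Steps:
p(d) = 16 (p(d) = -4 + 20 = 16)
V = 1/122 ≈ 0.0081967
H(B) = -2/61 (H(B) = -4*1/122 = -2/61)
q = -629143 (q = -477592 - 1*151551 = -477592 - 151551 = -629143)
1/(q + H(p(17))) = 1/(-629143 - 2/61) = 1/(-38377725/61) = -61/38377725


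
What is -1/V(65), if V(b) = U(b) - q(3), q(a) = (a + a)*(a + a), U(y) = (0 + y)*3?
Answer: -1/159 ≈ -0.0062893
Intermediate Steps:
U(y) = 3*y (U(y) = y*3 = 3*y)
q(a) = 4*a² (q(a) = (2*a)*(2*a) = 4*a²)
V(b) = -36 + 3*b (V(b) = 3*b - 4*3² = 3*b - 4*9 = 3*b - 1*36 = 3*b - 36 = -36 + 3*b)
-1/V(65) = -1/(-36 + 3*65) = -1/(-36 + 195) = -1/159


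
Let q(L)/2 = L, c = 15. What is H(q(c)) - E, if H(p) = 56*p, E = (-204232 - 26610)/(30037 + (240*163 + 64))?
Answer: 116522122/69221 ≈ 1683.3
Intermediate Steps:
E = -230842/69221 (E = -230842/(30037 + (39120 + 64)) = -230842/(30037 + 39184) = -230842/69221 ≈ -3.3349)
q(L) = 2*L
H(q(c)) - E = 56*(2*15) - 1*(-230842/69221) = 56*30 + 230842/69221 = 1680 + 230842/69221 = 116522122/69221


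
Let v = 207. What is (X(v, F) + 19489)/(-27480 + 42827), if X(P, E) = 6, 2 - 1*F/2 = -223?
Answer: 19495/15347 ≈ 1.2703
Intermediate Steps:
F = 450 (F = 4 - 2*(-223) = 4 + 446 = 450)
(X(v, F) + 19489)/(-27480 + 42827) = (6 + 19489)/(-27480 + 42827) = 19495/15347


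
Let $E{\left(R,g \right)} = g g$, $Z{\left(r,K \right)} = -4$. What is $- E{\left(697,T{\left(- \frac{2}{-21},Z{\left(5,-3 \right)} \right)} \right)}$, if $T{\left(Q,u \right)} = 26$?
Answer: $-676$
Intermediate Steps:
$E{\left(R,g \right)} = g^{2}$
$- E{\left(697,T{\left(- \frac{2}{-21},Z{\left(5,-3 \right)} \right)} \right)} = - 26^{2} = \left(-1\right) 676 = -676$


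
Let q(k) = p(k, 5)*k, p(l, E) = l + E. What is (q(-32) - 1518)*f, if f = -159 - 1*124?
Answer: 185082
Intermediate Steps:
p(l, E) = E + l
f = -283 (f = -159 - 124 = -283)
q(k) = k*(5 + k) (q(k) = (5 + k)*k = k*(5 + k))
(q(-32) - 1518)*f = (-32*(5 - 32) - 1518)*(-283) = (-32*(-27) - 1518)*(-283) = (864 - 1518)*(-283) = -654*(-283) = 185082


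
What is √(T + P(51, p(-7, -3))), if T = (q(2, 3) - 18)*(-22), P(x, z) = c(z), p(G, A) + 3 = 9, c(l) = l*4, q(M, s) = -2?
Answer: 4*√29 ≈ 21.541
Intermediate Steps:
c(l) = 4*l
p(G, A) = 6 (p(G, A) = -3 + 9 = 6)
P(x, z) = 4*z
T = 440 (T = (-2 - 18)*(-22) = -20*(-22) = 440)
√(T + P(51, p(-7, -3))) = √(440 + 4*6) = √(440 + 24) = √464 = 4*√29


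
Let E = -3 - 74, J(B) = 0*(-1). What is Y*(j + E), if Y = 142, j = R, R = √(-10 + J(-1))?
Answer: -10934 + 142*I*√10 ≈ -10934.0 + 449.04*I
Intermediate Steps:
J(B) = 0
R = I*√10 (R = √(-10 + 0) = √(-10) = I*√10 ≈ 3.1623*I)
j = I*√10 ≈ 3.1623*I
E = -77
Y*(j + E) = 142*(I*√10 - 77) = 142*(-77 + I*√10) = -10934 + 142*I*√10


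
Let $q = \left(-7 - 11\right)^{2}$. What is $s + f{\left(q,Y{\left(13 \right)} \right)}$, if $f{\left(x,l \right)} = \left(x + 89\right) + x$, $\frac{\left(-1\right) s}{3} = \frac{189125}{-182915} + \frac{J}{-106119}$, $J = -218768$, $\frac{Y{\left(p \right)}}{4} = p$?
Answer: $\frac{949725949714}{1294050459} \approx 733.92$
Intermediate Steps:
$Y{\left(p \right)} = 4 p$
$s = - \frac{3989238569}{1294050459}$ ($s = - 3 \left(\frac{189125}{-182915} - \frac{218768}{-106119}\right) = - 3 \left(189125 \left(- \frac{1}{182915}\right) - - \frac{218768}{106119}\right) = - 3 \left(- \frac{37825}{36583} + \frac{218768}{106119}\right) = \left(-3\right) \frac{3989238569}{3882151377} = - \frac{3989238569}{1294050459} \approx -3.0828$)
$q = 324$ ($q = \left(-18\right)^{2} = 324$)
$f{\left(x,l \right)} = 89 + 2 x$ ($f{\left(x,l \right)} = \left(89 + x\right) + x = 89 + 2 x$)
$s + f{\left(q,Y{\left(13 \right)} \right)} = - \frac{3989238569}{1294050459} + \left(89 + 2 \cdot 324\right) = - \frac{3989238569}{1294050459} + \left(89 + 648\right) = - \frac{3989238569}{1294050459} + 737 = \frac{949725949714}{1294050459}$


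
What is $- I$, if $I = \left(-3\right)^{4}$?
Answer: $-81$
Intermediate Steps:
$I = 81$
$- I = \left(-1\right) 81 = -81$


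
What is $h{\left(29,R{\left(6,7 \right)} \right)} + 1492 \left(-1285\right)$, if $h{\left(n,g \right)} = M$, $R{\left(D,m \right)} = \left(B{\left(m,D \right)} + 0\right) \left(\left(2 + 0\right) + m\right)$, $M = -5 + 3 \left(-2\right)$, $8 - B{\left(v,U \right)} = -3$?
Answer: $-1917231$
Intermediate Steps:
$B{\left(v,U \right)} = 11$ ($B{\left(v,U \right)} = 8 - -3 = 8 + 3 = 11$)
$M = -11$ ($M = -5 - 6 = -11$)
$R{\left(D,m \right)} = 22 + 11 m$ ($R{\left(D,m \right)} = \left(11 + 0\right) \left(\left(2 + 0\right) + m\right) = 11 \left(2 + m\right) = 22 + 11 m$)
$h{\left(n,g \right)} = -11$
$h{\left(29,R{\left(6,7 \right)} \right)} + 1492 \left(-1285\right) = -11 + 1492 \left(-1285\right) = -11 - 1917220 = -1917231$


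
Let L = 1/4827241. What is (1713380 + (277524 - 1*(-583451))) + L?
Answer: 12427032004556/4827241 ≈ 2.5744e+6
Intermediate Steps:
L = 1/4827241 ≈ 2.0716e-7
(1713380 + (277524 - 1*(-583451))) + L = (1713380 + (277524 - 1*(-583451))) + 1/4827241 = (1713380 + (277524 + 583451)) + 1/4827241 = (1713380 + 860975) + 1/4827241 = 2574355 + 1/4827241 = 12427032004556/4827241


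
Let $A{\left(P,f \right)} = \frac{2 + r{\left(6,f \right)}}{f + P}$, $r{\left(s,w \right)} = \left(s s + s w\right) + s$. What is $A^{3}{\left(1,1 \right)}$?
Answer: $15625$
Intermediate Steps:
$r{\left(s,w \right)} = s + s^{2} + s w$ ($r{\left(s,w \right)} = \left(s^{2} + s w\right) + s = s + s^{2} + s w$)
$A{\left(P,f \right)} = \frac{44 + 6 f}{P + f}$ ($A{\left(P,f \right)} = \frac{2 + 6 \left(1 + 6 + f\right)}{f + P} = \frac{2 + 6 \left(7 + f\right)}{P + f} = \frac{2 + \left(42 + 6 f\right)}{P + f} = \frac{44 + 6 f}{P + f}$)
$A^{3}{\left(1,1 \right)} = \left(\frac{2 \left(22 + 3 \cdot 1\right)}{1 + 1}\right)^{3} = \left(\frac{2 \left(22 + 3\right)}{2}\right)^{3} = \left(2 \cdot \frac{1}{2} \cdot 25\right)^{3} = 25^{3} = 15625$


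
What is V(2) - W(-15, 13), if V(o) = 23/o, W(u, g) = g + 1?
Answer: -5/2 ≈ -2.5000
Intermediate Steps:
W(u, g) = 1 + g
V(2) - W(-15, 13) = 23/2 - (1 + 13) = 23*(1/2) - 1*14 = 23/2 - 14 = -5/2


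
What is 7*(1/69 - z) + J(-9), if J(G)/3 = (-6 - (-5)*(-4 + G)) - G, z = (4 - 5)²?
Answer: -13310/69 ≈ -192.90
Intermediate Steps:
z = 1 (z = (-1)² = 1)
J(G) = -78 + 12*G (J(G) = 3*((-6 - (-5)*(-4 + G)) - G) = 3*((-6 - (20 - 5*G)) - G) = 3*((-6 + (-20 + 5*G)) - G) = 3*((-26 + 5*G) - G) = 3*(-26 + 4*G) = -78 + 12*G)
7*(1/69 - z) + J(-9) = 7*(1/69 - 1*1) + (-78 + 12*(-9)) = 7*(1/69 - 1) + (-78 - 108) = 7*(-68/69) - 186 = -476/69 - 186 = -13310/69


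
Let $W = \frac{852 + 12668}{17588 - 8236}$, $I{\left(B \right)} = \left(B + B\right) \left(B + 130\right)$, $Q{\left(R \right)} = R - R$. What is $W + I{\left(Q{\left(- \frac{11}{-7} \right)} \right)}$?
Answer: $\frac{1690}{1169} \approx 1.4457$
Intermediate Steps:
$Q{\left(R \right)} = 0$
$I{\left(B \right)} = 2 B \left(130 + B\right)$
$W = \frac{1690}{1169}$ ($W = \frac{13520}{9352} = 13520 \cdot \frac{1}{9352} = \frac{1690}{1169} \approx 1.4457$)
$W + I{\left(Q{\left(- \frac{11}{-7} \right)} \right)} = \frac{1690}{1169} + 2 \cdot 0 \left(130 + 0\right) = \frac{1690}{1169} + 2 \cdot 0 \cdot 130 = \frac{1690}{1169} + 0 = \frac{1690}{1169}$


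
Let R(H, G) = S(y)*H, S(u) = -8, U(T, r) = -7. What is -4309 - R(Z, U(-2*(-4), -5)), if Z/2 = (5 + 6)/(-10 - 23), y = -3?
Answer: -12943/3 ≈ -4314.3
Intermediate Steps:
Z = -⅔ (Z = 2*((5 + 6)/(-10 - 23)) = 2*(11/(-33)) = 2*(11*(-1/33)) = 2*(-⅓) = -⅔ ≈ -0.66667)
R(H, G) = -8*H
-4309 - R(Z, U(-2*(-4), -5)) = -4309 - (-8)*(-2)/3 = -4309 - 1*16/3 = -4309 - 16/3 = -12943/3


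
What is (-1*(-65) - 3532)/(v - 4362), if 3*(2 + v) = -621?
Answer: 3467/4571 ≈ 0.75848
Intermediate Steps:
v = -209 (v = -2 + (1/3)*(-621) = -2 - 207 = -209)
(-1*(-65) - 3532)/(v - 4362) = (-1*(-65) - 3532)/(-209 - 4362) = (65 - 3532)/(-4571) = -3467*(-1/4571) = 3467/4571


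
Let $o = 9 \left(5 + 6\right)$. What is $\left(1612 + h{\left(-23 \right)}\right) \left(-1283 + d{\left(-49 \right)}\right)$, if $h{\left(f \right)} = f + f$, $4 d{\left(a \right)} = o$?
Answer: $- \frac{3940839}{2} \approx -1.9704 \cdot 10^{6}$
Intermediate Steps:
$o = 99$ ($o = 9 \cdot 11 = 99$)
$d{\left(a \right)} = \frac{99}{4}$ ($d{\left(a \right)} = \frac{1}{4} \cdot 99 = \frac{99}{4}$)
$h{\left(f \right)} = 2 f$
$\left(1612 + h{\left(-23 \right)}\right) \left(-1283 + d{\left(-49 \right)}\right) = \left(1612 + 2 \left(-23\right)\right) \left(-1283 + \frac{99}{4}\right) = \left(1612 - 46\right) \left(- \frac{5033}{4}\right) = 1566 \left(- \frac{5033}{4}\right) = - \frac{3940839}{2}$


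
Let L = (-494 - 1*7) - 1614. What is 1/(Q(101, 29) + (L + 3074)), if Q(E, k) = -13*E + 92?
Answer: -1/262 ≈ -0.0038168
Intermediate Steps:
Q(E, k) = 92 - 13*E
L = -2115 (L = (-494 - 7) - 1614 = -501 - 1614 = -2115)
1/(Q(101, 29) + (L + 3074)) = 1/((92 - 13*101) + (-2115 + 3074)) = 1/((92 - 1313) + 959) = 1/(-1221 + 959) = 1/(-262) = -1/262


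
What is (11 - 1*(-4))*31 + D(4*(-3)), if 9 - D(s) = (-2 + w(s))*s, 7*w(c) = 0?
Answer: 450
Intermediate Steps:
w(c) = 0 (w(c) = (⅐)*0 = 0)
D(s) = 9 + 2*s (D(s) = 9 - (-2 + 0)*s = 9 - (-2)*s = 9 + 2*s)
(11 - 1*(-4))*31 + D(4*(-3)) = (11 - 1*(-4))*31 + (9 + 2*(4*(-3))) = (11 + 4)*31 + (9 + 2*(-12)) = 15*31 + (9 - 24) = 465 - 15 = 450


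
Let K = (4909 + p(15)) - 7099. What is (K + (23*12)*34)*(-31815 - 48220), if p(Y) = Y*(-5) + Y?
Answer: -570969690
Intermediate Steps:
p(Y) = -4*Y (p(Y) = -5*Y + Y = -4*Y)
K = -2250 (K = (4909 - 4*15) - 7099 = (4909 - 60) - 7099 = 4849 - 7099 = -2250)
(K + (23*12)*34)*(-31815 - 48220) = (-2250 + (23*12)*34)*(-31815 - 48220) = (-2250 + 276*34)*(-80035) = (-2250 + 9384)*(-80035) = 7134*(-80035) = -570969690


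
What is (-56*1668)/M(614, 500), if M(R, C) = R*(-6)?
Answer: 7784/307 ≈ 25.355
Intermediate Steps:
M(R, C) = -6*R
(-56*1668)/M(614, 500) = (-56*1668)/((-6*614)) = -93408/(-3684) = -93408*(-1/3684) = 7784/307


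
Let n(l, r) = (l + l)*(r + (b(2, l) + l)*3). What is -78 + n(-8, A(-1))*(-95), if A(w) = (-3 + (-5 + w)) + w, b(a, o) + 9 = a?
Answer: -83678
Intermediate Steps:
b(a, o) = -9 + a
A(w) = -8 + 2*w (A(w) = (-8 + w) + w = -8 + 2*w)
n(l, r) = 2*l*(-21 + r + 3*l) (n(l, r) = (l + l)*(r + ((-9 + 2) + l)*3) = (2*l)*(r + (-7 + l)*3) = (2*l)*(r + (-21 + 3*l)) = (2*l)*(-21 + r + 3*l) = 2*l*(-21 + r + 3*l))
-78 + n(-8, A(-1))*(-95) = -78 + (2*(-8)*(-21 + (-8 + 2*(-1)) + 3*(-8)))*(-95) = -78 + (2*(-8)*(-21 + (-8 - 2) - 24))*(-95) = -78 + (2*(-8)*(-21 - 10 - 24))*(-95) = -78 + (2*(-8)*(-55))*(-95) = -78 + 880*(-95) = -78 - 83600 = -83678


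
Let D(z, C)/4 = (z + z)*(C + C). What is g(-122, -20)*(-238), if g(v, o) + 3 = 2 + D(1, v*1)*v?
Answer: -56678034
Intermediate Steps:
D(z, C) = 16*C*z (D(z, C) = 4*((z + z)*(C + C)) = 4*((2*z)*(2*C)) = 4*(4*C*z) = 16*C*z)
g(v, o) = -1 + 16*v² (g(v, o) = -3 + (2 + (16*(v*1)*1)*v) = -3 + (2 + (16*v*1)*v) = -3 + (2 + (16*v)*v) = -3 + (2 + 16*v²) = -1 + 16*v²)
g(-122, -20)*(-238) = (-1 + 16*(-122)²)*(-238) = (-1 + 16*14884)*(-238) = (-1 + 238144)*(-238) = 238143*(-238) = -56678034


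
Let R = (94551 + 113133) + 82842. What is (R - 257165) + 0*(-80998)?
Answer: 33361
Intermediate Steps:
R = 290526 (R = 207684 + 82842 = 290526)
(R - 257165) + 0*(-80998) = (290526 - 257165) + 0*(-80998) = 33361 + 0 = 33361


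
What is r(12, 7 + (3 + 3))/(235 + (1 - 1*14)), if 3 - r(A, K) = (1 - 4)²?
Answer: -1/37 ≈ -0.027027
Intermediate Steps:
r(A, K) = -6 (r(A, K) = 3 - (1 - 4)² = 3 - 1*(-3)² = 3 - 1*9 = 3 - 9 = -6)
r(12, 7 + (3 + 3))/(235 + (1 - 1*14)) = -6/(235 + (1 - 1*14)) = -6/(235 + (1 - 14)) = -6/(235 - 13) = -6/222 = -6*1/222 = -1/37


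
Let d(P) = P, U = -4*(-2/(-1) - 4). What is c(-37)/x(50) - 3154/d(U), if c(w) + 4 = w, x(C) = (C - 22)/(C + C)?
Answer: -15139/28 ≈ -540.68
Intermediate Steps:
x(C) = (-22 + C)/(2*C) (x(C) = (-22 + C)/((2*C)) = (-22 + C)*(1/(2*C)) = (-22 + C)/(2*C))
c(w) = -4 + w
U = 8 (U = -4*(-2*(-1) - 4) = -4*(2 - 4) = -4*(-2) = 8)
c(-37)/x(50) - 3154/d(U) = (-4 - 37)/(((½)*(-22 + 50)/50)) - 3154/8 = -41/((½)*(1/50)*28) - 3154*⅛ = -41/7/25 - 1577/4 = -41*25/7 - 1577/4 = -1025/7 - 1577/4 = -15139/28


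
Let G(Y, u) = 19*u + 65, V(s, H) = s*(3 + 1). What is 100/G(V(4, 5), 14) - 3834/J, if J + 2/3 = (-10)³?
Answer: 2053681/496831 ≈ 4.1336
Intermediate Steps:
J = -3002/3 (J = -⅔ + (-10)³ = -⅔ - 1000 = -3002/3 ≈ -1000.7)
V(s, H) = 4*s (V(s, H) = s*4 = 4*s)
G(Y, u) = 65 + 19*u
100/G(V(4, 5), 14) - 3834/J = 100/(65 + 19*14) - 3834/(-3002/3) = 100/(65 + 266) - 3834*(-3/3002) = 100/331 + 5751/1501 = 2053681/496831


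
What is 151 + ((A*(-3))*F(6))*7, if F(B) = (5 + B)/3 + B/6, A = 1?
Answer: 53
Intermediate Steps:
F(B) = 5/3 + B/2 (F(B) = (5 + B)*(⅓) + B*(⅙) = (5/3 + B/3) + B/6 = 5/3 + B/2)
151 + ((A*(-3))*F(6))*7 = 151 + ((1*(-3))*(5/3 + (½)*6))*7 = 151 - 3*(5/3 + 3)*7 = 151 - 3*14/3*7 = 151 - 14*7 = 151 - 98 = 53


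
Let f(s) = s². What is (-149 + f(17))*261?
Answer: 36540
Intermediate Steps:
(-149 + f(17))*261 = (-149 + 17²)*261 = (-149 + 289)*261 = 140*261 = 36540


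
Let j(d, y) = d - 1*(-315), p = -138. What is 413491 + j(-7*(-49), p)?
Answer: 414149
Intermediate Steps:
j(d, y) = 315 + d (j(d, y) = d + 315 = 315 + d)
413491 + j(-7*(-49), p) = 413491 + (315 - 7*(-49)) = 413491 + (315 + 343) = 413491 + 658 = 414149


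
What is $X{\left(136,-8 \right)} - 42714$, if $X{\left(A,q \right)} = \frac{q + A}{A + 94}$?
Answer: $- \frac{4912046}{115} \approx -42713.0$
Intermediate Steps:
$X{\left(A,q \right)} = \frac{A + q}{94 + A}$
$X{\left(136,-8 \right)} - 42714 = \frac{136 - 8}{94 + 136} - 42714 = \frac{1}{230} \cdot 128 - 42714 = \frac{64}{115} - 42714 = - \frac{4912046}{115}$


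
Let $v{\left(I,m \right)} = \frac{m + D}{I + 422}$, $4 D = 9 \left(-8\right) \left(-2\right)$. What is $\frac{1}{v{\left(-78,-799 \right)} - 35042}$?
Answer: $- \frac{344}{12055211} \approx -2.8535 \cdot 10^{-5}$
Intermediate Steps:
$D = 36$ ($D = \frac{9 \left(-8\right) \left(-2\right)}{4} = \frac{\left(-72\right) \left(-2\right)}{4} = \frac{1}{4} \cdot 144 = 36$)
$v{\left(I,m \right)} = \frac{36 + m}{422 + I}$ ($v{\left(I,m \right)} = \frac{m + 36}{I + 422} = \frac{36 + m}{422 + I}$)
$\frac{1}{v{\left(-78,-799 \right)} - 35042} = \frac{1}{\frac{36 - 799}{422 - 78} - 35042} = \frac{1}{\frac{1}{344} \left(-763\right) - 35042} = \frac{1}{- \frac{763}{344} - 35042} = \frac{1}{- \frac{12055211}{344}} = - \frac{344}{12055211}$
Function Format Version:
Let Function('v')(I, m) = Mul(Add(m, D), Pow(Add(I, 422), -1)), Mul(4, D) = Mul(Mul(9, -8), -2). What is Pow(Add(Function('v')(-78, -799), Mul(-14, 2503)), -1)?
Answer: Rational(-344, 12055211) ≈ -2.8535e-5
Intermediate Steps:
D = 36 (D = Mul(Rational(1, 4), Mul(Mul(9, -8), -2)) = Mul(Rational(1, 4), Mul(-72, -2)) = Mul(Rational(1, 4), 144) = 36)
Function('v')(I, m) = Mul(Pow(Add(422, I), -1), Add(36, m)) (Function('v')(I, m) = Mul(Add(m, 36), Pow(Add(I, 422), -1)) = Mul(Add(36, m), Pow(Add(422, I), -1)) = Mul(Pow(Add(422, I), -1), Add(36, m)))
Pow(Add(Function('v')(-78, -799), Mul(-14, 2503)), -1) = Pow(Add(Mul(Pow(Add(422, -78), -1), Add(36, -799)), Mul(-14, 2503)), -1) = Pow(Add(Mul(Pow(344, -1), -763), -35042), -1) = Pow(Add(Mul(Rational(1, 344), -763), -35042), -1) = Pow(Add(Rational(-763, 344), -35042), -1) = Pow(Rational(-12055211, 344), -1) = Rational(-344, 12055211)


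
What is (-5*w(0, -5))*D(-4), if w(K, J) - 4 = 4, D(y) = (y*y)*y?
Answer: 2560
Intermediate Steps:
D(y) = y³ (D(y) = y²*y = y³)
w(K, J) = 8 (w(K, J) = 4 + 4 = 8)
(-5*w(0, -5))*D(-4) = -5*8*(-4)³ = -40*(-64) = 2560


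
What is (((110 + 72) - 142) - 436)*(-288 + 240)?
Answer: 19008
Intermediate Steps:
(((110 + 72) - 142) - 436)*(-288 + 240) = ((182 - 142) - 436)*(-48) = (40 - 436)*(-48) = -396*(-48) = 19008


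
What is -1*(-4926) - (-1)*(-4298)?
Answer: 628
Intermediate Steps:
-1*(-4926) - (-1)*(-4298) = 4926 - 1*4298 = 4926 - 4298 = 628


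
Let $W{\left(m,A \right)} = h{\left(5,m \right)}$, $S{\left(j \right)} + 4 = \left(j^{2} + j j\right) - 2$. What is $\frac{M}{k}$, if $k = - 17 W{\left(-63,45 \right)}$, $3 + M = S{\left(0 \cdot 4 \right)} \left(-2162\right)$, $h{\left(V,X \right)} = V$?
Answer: $- \frac{12969}{85} \approx -152.58$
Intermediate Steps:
$S{\left(j \right)} = -6 + 2 j^{2}$ ($S{\left(j \right)} = -4 - \left(2 - j^{2} - j j\right) = -4 + \left(\left(j^{2} + j^{2}\right) - 2\right) = -4 + \left(2 j^{2} - 2\right) = -4 + \left(-2 + 2 j^{2}\right) = -6 + 2 j^{2}$)
$W{\left(m,A \right)} = 5$
$M = 12969$ ($M = -3 + \left(-6 + 2 \left(0 \cdot 4\right)^{2}\right) \left(-2162\right) = -3 + \left(-6 + 2 \cdot 0^{2}\right) \left(-2162\right) = -3 + \left(-6 + 2 \cdot 0\right) \left(-2162\right) = -3 + \left(-6 + 0\right) \left(-2162\right) = -3 - -12972 = -3 + 12972 = 12969$)
$k = -85$ ($k = \left(-17\right) 5 = -85$)
$\frac{M}{k} = \frac{12969}{-85} = 12969 \left(- \frac{1}{85}\right) = - \frac{12969}{85}$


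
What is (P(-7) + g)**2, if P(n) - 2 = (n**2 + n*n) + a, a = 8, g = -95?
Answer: 169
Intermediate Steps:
P(n) = 10 + 2*n**2 (P(n) = 2 + ((n**2 + n*n) + 8) = 2 + ((n**2 + n**2) + 8) = 2 + (2*n**2 + 8) = 2 + (8 + 2*n**2) = 10 + 2*n**2)
(P(-7) + g)**2 = ((10 + 2*(-7)**2) - 95)**2 = ((10 + 2*49) - 95)**2 = ((10 + 98) - 95)**2 = (108 - 95)**2 = 13**2 = 169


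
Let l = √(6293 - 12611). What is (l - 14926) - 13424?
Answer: -28350 + 9*I*√78 ≈ -28350.0 + 79.486*I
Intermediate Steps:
l = 9*I*√78 (l = √(-6318) = 9*I*√78 ≈ 79.486*I)
(l - 14926) - 13424 = (9*I*√78 - 14926) - 13424 = (-14926 + 9*I*√78) - 13424 = -28350 + 9*I*√78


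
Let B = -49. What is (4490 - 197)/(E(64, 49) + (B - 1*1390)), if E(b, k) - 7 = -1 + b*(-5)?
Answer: -4293/1753 ≈ -2.4489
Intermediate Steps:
E(b, k) = 6 - 5*b (E(b, k) = 7 + (-1 + b*(-5)) = 7 + (-1 - 5*b) = 6 - 5*b)
(4490 - 197)/(E(64, 49) + (B - 1*1390)) = (4490 - 197)/((6 - 5*64) + (-49 - 1*1390)) = 4293/((6 - 320) + (-49 - 1390)) = 4293/(-314 - 1439) = 4293/(-1753) = 4293*(-1/1753) = -4293/1753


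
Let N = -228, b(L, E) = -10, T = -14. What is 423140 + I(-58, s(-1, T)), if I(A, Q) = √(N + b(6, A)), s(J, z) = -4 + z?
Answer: 423140 + I*√238 ≈ 4.2314e+5 + 15.427*I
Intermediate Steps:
I(A, Q) = I*√238 (I(A, Q) = √(-228 - 10) = √(-238) = I*√238)
423140 + I(-58, s(-1, T)) = 423140 + I*√238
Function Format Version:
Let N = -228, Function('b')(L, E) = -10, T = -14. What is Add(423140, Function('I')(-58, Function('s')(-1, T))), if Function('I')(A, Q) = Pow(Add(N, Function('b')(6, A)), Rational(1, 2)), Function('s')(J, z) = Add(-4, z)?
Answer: Add(423140, Mul(I, Pow(238, Rational(1, 2)))) ≈ Add(4.2314e+5, Mul(15.427, I))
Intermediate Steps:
Function('I')(A, Q) = Mul(I, Pow(238, Rational(1, 2))) (Function('I')(A, Q) = Pow(Add(-228, -10), Rational(1, 2)) = Pow(-238, Rational(1, 2)) = Mul(I, Pow(238, Rational(1, 2))))
Add(423140, Function('I')(-58, Function('s')(-1, T))) = Add(423140, Mul(I, Pow(238, Rational(1, 2))))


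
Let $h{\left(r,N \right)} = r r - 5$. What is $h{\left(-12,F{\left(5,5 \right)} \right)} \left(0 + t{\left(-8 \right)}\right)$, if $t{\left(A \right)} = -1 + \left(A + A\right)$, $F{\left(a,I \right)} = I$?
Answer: $-2363$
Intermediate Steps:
$h{\left(r,N \right)} = -5 + r^{2}$ ($h{\left(r,N \right)} = r^{2} - 5 = -5 + r^{2}$)
$t{\left(A \right)} = -1 + 2 A$
$h{\left(-12,F{\left(5,5 \right)} \right)} \left(0 + t{\left(-8 \right)}\right) = \left(-5 + \left(-12\right)^{2}\right) \left(0 + \left(-1 + 2 \left(-8\right)\right)\right) = \left(-5 + 144\right) \left(0 - 17\right) = 139 \left(0 - 17\right) = 139 \left(-17\right) = -2363$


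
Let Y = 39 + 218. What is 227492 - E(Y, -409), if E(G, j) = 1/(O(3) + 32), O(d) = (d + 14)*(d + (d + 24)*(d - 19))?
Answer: 1651819413/7261 ≈ 2.2749e+5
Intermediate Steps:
Y = 257
O(d) = (14 + d)*(d + (-19 + d)*(24 + d)) (O(d) = (14 + d)*(d + (24 + d)*(-19 + d)) = (14 + d)*(d + (-19 + d)*(24 + d)))
E(G, j) = -1/7261 (E(G, j) = 1/((-6384 + 3³ - 372*3 + 20*3²) + 32) = 1/((-6384 + 27 - 1116 + 20*9) + 32) = 1/((-6384 + 27 - 1116 + 180) + 32) = 1/(-7293 + 32) = 1/(-7261) = -1/7261)
227492 - E(Y, -409) = 227492 - 1*(-1/7261) = 227492 + 1/7261 = 1651819413/7261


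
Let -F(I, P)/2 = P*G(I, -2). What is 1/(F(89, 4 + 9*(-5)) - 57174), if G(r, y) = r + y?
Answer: -1/50040 ≈ -1.9984e-5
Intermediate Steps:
F(I, P) = -2*P*(-2 + I) (F(I, P) = -2*P*(I - 2) = -2*P*(-2 + I))
1/(F(89, 4 + 9*(-5)) - 57174) = 1/(2*(4 + 9*(-5))*(2 - 1*89) - 57174) = 1/(2*(4 - 45)*(2 - 89) - 57174) = 1/(2*(-41)*(-87) - 57174) = 1/(7134 - 57174) = 1/(-50040) = -1/50040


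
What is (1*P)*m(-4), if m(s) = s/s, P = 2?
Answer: 2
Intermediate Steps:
m(s) = 1
(1*P)*m(-4) = (1*2)*1 = 2*1 = 2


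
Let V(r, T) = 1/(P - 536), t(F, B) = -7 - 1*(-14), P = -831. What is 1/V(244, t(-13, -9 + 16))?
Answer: -1367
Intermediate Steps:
t(F, B) = 7 (t(F, B) = -7 + 14 = 7)
V(r, T) = -1/1367 (V(r, T) = 1/(-831 - 536) = 1/(-1367) = -1/1367)
1/V(244, t(-13, -9 + 16)) = 1/(-1/1367) = -1367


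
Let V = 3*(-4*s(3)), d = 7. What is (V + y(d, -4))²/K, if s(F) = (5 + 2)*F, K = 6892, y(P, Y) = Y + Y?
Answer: 16900/1723 ≈ 9.8085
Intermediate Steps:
y(P, Y) = 2*Y
s(F) = 7*F
V = -252 (V = 3*(-28*3) = 3*(-4*21) = 3*(-84) = -252)
(V + y(d, -4))²/K = (-252 + 2*(-4))²/6892 = (-252 - 8)²*(1/6892) = (-260)²*(1/6892) = 67600*(1/6892) = 16900/1723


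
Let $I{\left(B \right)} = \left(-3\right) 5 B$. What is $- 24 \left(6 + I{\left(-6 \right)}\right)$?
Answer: $-2304$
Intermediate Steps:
$I{\left(B \right)} = - 15 B$
$- 24 \left(6 + I{\left(-6 \right)}\right) = - 24 \left(6 - -90\right) = - 24 \left(6 + 90\right) = \left(-24\right) 96 = -2304$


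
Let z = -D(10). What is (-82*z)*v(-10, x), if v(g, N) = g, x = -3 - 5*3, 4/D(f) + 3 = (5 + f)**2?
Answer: -1640/111 ≈ -14.775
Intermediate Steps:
D(f) = 4/(-3 + (5 + f)**2)
x = -18 (x = -3 - 15 = -18)
z = -2/111 (z = -4/(-3 + (5 + 10)**2) = -4/(-3 + 15**2) = -4/(-3 + 225) = -4/222 = -1*2/111 = -2/111 ≈ -0.018018)
(-82*z)*v(-10, x) = -82*(-2/111)*(-10) = (164/111)*(-10) = -1640/111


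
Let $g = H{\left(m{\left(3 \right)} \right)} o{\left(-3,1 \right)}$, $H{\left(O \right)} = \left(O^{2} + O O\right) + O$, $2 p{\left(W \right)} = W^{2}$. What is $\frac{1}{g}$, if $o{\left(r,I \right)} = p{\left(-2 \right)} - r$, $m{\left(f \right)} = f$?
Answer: $\frac{1}{105} \approx 0.0095238$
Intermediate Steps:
$p{\left(W \right)} = \frac{W^{2}}{2}$
$H{\left(O \right)} = O + 2 O^{2}$ ($H{\left(O \right)} = \left(O^{2} + O^{2}\right) + O = 2 O^{2} + O = O + 2 O^{2}$)
$o{\left(r,I \right)} = 2 - r$ ($o{\left(r,I \right)} = \frac{\left(-2\right)^{2}}{2} - r = \frac{1}{2} \cdot 4 - r = 2 - r$)
$g = 105$ ($g = 3 \left(1 + 2 \cdot 3\right) \left(2 - -3\right) = 3 \left(1 + 6\right) \left(2 + 3\right) = 3 \cdot 7 \cdot 5 = 21 \cdot 5 = 105$)
$\frac{1}{g} = \frac{1}{105}$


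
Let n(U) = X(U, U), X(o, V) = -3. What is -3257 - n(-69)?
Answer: -3254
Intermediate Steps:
n(U) = -3
-3257 - n(-69) = -3257 - 1*(-3) = -3257 + 3 = -3254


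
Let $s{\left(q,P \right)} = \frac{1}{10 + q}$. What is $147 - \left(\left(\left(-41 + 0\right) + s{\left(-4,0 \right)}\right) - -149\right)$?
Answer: $\frac{233}{6} \approx 38.833$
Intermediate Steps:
$147 - \left(\left(\left(-41 + 0\right) + s{\left(-4,0 \right)}\right) - -149\right) = 147 - \left(\left(\left(-41 + 0\right) + \frac{1}{10 - 4}\right) - -149\right) = 147 - \left(\left(-41 + \frac{1}{6}\right) + 149\right) = 147 - \left(- \frac{245}{6} + 149\right) = 147 - \frac{649}{6} = \frac{233}{6}$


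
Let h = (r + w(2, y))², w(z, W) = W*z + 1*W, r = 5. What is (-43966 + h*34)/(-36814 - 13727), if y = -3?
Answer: 14474/16847 ≈ 0.85914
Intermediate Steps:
w(z, W) = W + W*z (w(z, W) = W*z + W = W + W*z)
h = 16 (h = (5 - 3*(1 + 2))² = (5 - 3*3)² = (5 - 9)² = (-4)² = 16)
(-43966 + h*34)/(-36814 - 13727) = (-43966 + 16*34)/(-36814 - 13727) = (-43966 + 544)/(-50541) = -43422*(-1/50541) = 14474/16847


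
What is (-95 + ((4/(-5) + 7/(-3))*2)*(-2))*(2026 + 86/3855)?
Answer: -9661360892/57825 ≈ -1.6708e+5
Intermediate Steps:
(-95 + ((4/(-5) + 7/(-3))*2)*(-2))*(2026 + 86/3855) = (-95 + ((4*(-1/5) + 7*(-1/3))*2)*(-2))*(2026 + 86*(1/3855)) = (-95 + ((-4/5 - 7/3)*2)*(-2))*(2026 + 86/3855) = (-95 - 47/15*2*(-2))*(7810316/3855) = (-95 - 94/15*(-2))*(7810316/3855) = (-95 + 188/15)*(7810316/3855) = -1237/15*7810316/3855 = -9661360892/57825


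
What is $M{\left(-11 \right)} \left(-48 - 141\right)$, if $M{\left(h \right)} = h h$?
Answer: $-22869$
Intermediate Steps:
$M{\left(h \right)} = h^{2}$
$M{\left(-11 \right)} \left(-48 - 141\right) = \left(-11\right)^{2} \left(-48 - 141\right) = 121 \left(-189\right) = -22869$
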